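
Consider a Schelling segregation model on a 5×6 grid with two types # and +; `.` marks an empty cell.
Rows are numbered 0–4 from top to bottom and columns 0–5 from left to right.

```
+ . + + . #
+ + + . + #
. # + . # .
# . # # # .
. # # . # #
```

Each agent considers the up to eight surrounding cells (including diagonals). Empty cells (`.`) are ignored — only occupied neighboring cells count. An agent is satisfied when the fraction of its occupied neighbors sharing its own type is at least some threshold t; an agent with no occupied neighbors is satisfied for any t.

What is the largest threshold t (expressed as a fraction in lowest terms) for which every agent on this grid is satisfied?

1/4

(0,0)+ 2/2
(0,2)+ 3/3
(0,3)+ 3/3
(0,5)# 1/2
(1,0)+ 2/3
(1,1)+ 5/6
(1,2)+ 4/5
(1,4)+ 1/4
(1,5)# 2/3
(2,1)# 2/6
(2,2)+ 2/5
(2,4)# 3/4
(3,0)# 2/2
(3,2)# 4/5
(3,3)# 5/6
(3,4)# 4/4
(4,1)# 3/3
(4,2)# 3/3
(4,4)# 3/3
(4,5)# 2/2
The smallest same-type fraction is 1/4 at (1,4), which reduces to 1/4. Any threshold above that leaves this agent unsatisfied.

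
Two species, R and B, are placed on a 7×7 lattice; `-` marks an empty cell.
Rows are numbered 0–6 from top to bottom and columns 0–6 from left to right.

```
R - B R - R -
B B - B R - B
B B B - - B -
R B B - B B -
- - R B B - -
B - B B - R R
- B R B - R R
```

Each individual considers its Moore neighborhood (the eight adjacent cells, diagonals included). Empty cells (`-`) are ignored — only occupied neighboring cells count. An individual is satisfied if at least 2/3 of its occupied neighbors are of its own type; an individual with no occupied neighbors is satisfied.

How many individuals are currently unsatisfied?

Row 0: (0,0)R 0/2 not · (0,2)B 2/3 satisfied · (0,3)R 1/3 not · (0,5)R 1/2 not
Row 1: (1,0)B 3/4 satisfied · (1,1)B 5/6 satisfied · (1,3)B 2/4 not · (1,4)R 2/4 not · (1,6)B 1/2 not
Row 2: (2,0)B 4/5 satisfied · (2,1)B 6/7 satisfied · (2,2)B 5/5 satisfied · (2,5)B 3/4 satisfied
Row 3: (3,0)R 0/3 not · (3,1)B 4/6 satisfied · (3,2)B 4/5 satisfied · (3,4)B 4/4 satisfied · (3,5)B 3/3 satisfied
Row 4: (4,2)R 0/5 not · (4,3)B 5/6 satisfied · (4,4)B 4/5 satisfied
Row 5: (5,0)B 1/1 satisfied · (5,2)B 4/6 satisfied · (5,3)B 4/6 satisfied · (5,5)R 3/4 satisfied · (5,6)R 3/3 satisfied
Row 6: (6,1)B 2/3 satisfied · (6,2)R 0/4 not · (6,3)B 2/3 satisfied · (6,5)R 3/3 satisfied · (6,6)R 3/3 satisfied
Unsatisfied: (0,0), (0,3), (0,5), (1,3), (1,4), (1,6), (3,0), (4,2), (6,2) — 9 in total.

9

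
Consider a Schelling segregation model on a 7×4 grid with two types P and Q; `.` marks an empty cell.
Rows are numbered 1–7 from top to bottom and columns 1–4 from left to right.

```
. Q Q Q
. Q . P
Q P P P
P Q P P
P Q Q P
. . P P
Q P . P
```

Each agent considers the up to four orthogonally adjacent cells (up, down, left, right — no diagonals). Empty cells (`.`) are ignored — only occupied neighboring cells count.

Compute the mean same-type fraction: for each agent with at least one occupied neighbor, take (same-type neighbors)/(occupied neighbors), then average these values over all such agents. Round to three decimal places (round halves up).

0.564

(1,2)Q 2/2
(1,3)Q 2/2
(1,4)Q 1/2
(2,2)Q 1/2
(2,4)P 1/2
(3,1)Q 0/2
(3,2)P 1/4
(3,3)P 3/3
(3,4)P 3/3
(4,1)P 1/3
(4,2)Q 1/4
(4,3)P 2/4
(4,4)P 3/3
(5,1)P 1/2
(5,2)Q 2/3
(5,3)Q 1/4
(5,4)P 2/3
(6,3)P 1/2
(6,4)P 3/3
(7,1)Q 0/1
(7,2)P 0/1
(7,4)P 1/1
Sum over 22 agents: 2/2 + 2/2 + 1/2 + 1/2 + 1/2 + 0/2 + 1/4 + 3/3 + 3/3 + 1/3 + 1/4 + 2/4 + 3/3 + 1/2 + 2/3 + 1/4 + 2/3 + 1/2 + 3/3 + 0/1 + 0/1 + 1/1 = 149/12; mean = 149/12 ÷ 22 = 149/264 = 0.564393… → 0.564.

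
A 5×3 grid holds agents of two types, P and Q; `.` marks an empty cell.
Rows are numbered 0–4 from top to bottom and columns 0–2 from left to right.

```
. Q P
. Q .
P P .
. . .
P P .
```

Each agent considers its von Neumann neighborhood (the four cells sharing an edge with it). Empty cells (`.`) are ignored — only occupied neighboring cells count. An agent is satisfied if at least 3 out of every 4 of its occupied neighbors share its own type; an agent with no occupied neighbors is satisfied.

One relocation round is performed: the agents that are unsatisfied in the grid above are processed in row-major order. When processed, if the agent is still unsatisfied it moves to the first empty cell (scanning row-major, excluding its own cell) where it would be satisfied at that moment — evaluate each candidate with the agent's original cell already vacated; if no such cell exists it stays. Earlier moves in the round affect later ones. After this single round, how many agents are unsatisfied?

Initially unsatisfied (in order): (0,1), (0,2), (1,1), (2,1).
  (0,1) → (0,0).
  (0,2): now satisfied by earlier moves; stays.
  (1,1) → (3,2).
  (2,1): now satisfied by earlier moves; stays.
Resulting grid:
Q . P
. . .
P P .
. . Q
P P .
All satisfied now.

0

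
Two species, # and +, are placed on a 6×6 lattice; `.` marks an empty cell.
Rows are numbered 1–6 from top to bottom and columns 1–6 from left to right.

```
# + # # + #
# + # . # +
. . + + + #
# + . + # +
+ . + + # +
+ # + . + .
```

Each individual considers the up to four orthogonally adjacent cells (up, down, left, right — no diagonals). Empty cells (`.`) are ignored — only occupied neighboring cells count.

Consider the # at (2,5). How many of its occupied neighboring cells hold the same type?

0

Occupied neighbors of (2,5): (1,5)=+, (3,5)=+, (2,6)=+.
Same type (#): 0 of 3.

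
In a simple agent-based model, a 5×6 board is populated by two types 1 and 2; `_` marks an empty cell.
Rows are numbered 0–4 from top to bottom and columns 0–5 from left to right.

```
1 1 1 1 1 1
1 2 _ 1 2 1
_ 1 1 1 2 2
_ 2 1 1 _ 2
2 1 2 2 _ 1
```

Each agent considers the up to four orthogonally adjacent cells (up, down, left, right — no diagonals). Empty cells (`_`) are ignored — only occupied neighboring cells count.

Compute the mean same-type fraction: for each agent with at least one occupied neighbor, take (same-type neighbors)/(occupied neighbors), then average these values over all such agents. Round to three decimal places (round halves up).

(0,0)1 2/2
(0,1)1 2/3
(0,2)1 2/2
(0,3)1 3/3
(0,4)1 2/3
(0,5)1 2/2
(1,0)1 1/2
(1,1)2 0/3
(1,3)1 2/3
(1,4)2 1/4
(1,5)1 1/3
(2,1)1 1/3
(2,2)1 3/3
(2,3)1 3/4
(2,4)2 2/3
(2,5)2 2/3
(3,1)2 0/3
(3,2)1 2/4
(3,3)1 2/3
(3,5)2 1/2
(4,0)2 0/1
(4,1)1 0/3
(4,2)2 1/3
(4,3)2 1/2
(4,5)1 0/1
Sum over 25 agents: 2/2 + 2/3 + 2/2 + 3/3 + 2/3 + 2/2 + 1/2 + 0/3 + 2/3 + 1/4 + 1/3 + 1/3 + 3/3 + 3/4 + 2/3 + 2/3 + 0/3 + 2/4 + 2/3 + 1/2 + 0/1 + 0/3 + 1/3 + 1/2 + 0/1 = 13; mean = 13 ÷ 25 = 13/25 = 0.52 → 0.520.

0.520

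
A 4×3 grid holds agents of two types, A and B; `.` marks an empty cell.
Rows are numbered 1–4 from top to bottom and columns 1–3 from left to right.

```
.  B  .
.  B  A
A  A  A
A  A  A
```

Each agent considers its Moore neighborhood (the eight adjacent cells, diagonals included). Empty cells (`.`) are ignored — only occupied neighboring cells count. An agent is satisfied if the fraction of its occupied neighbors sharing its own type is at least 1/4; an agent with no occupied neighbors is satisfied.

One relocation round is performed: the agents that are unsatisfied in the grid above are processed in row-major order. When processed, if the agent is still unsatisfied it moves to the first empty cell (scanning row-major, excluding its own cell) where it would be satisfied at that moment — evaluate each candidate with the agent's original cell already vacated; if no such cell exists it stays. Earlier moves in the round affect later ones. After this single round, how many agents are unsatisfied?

0

Initially unsatisfied (in order): (2,2).
  (2,2) → (1,1).
Resulting grid:
B B .
. . A
A A A
A A A
All satisfied now.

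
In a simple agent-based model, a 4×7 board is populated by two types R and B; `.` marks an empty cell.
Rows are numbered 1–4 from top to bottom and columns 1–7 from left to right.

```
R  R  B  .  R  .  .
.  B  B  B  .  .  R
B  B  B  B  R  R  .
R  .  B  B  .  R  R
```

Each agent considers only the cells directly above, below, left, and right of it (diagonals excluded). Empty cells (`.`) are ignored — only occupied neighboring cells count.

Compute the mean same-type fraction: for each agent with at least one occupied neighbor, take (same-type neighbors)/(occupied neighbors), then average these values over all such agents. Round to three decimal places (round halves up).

Row 1: (1,1)R 1/1 · (1,2)R 1/3 · (1,3)B 1/2 · (1,5)R — no occupied neighbors
Row 2: (2,2)B 2/3 · (2,3)B 4/4 · (2,4)B 2/2 · (2,7)R — no occupied neighbors
Row 3: (3,1)B 1/2 · (3,2)B 3/3 · (3,3)B 4/4 · (3,4)B 3/4 · (3,5)R 1/2 · (3,6)R 2/2
Row 4: (4,1)R 0/1 · (4,3)B 2/2 · (4,4)B 2/2 · (4,6)R 2/2 · (4,7)R 1/1
Sum over 17 agents: 1/1 + 1/3 + 1/2 + 2/3 + 4/4 + 2/2 + 1/2 + 3/3 + 4/4 + 3/4 + 1/2 + 2/2 + 0/1 + 2/2 + 2/2 + 2/2 + 1/1 = 53/4; mean = 53/4 ÷ 17 = 53/68 = 0.779411… → 0.779.

0.779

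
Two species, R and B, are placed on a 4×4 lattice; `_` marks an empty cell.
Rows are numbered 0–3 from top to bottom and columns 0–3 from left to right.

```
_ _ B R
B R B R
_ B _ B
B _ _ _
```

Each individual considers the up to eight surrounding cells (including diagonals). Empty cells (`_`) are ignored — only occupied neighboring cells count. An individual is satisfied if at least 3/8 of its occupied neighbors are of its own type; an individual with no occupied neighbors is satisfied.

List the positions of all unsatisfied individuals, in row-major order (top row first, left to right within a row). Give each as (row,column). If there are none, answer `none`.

(0,2), (0,3), (1,1), (1,3)

(0,2)B 1/4 ✗
(0,3)R 1/3 ✗
(1,0)B 1/2 ✓
(1,1)R 0/4 ✗
(1,2)B 3/6 ✓
(1,3)R 1/4 ✗
(2,1)B 3/4 ✓
(2,3)B 1/2 ✓
(3,0)B 1/1 ✓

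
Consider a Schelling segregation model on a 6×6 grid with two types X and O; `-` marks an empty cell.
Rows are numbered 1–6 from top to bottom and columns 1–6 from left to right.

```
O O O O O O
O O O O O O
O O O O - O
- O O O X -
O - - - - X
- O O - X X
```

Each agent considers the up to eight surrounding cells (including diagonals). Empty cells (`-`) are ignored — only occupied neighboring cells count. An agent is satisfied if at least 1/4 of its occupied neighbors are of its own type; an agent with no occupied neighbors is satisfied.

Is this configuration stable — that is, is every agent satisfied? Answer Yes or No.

Yes

Row 1: (1,1)O 3/3 satisfied · (1,2)O 5/5 satisfied · (1,3)O 5/5 satisfied · (1,4)O 5/5 satisfied · (1,5)O 5/5 satisfied · (1,6)O 3/3 satisfied
Row 2: (2,1)O 5/5 satisfied · (2,2)O 8/8 satisfied · (2,3)O 8/8 satisfied · (2,4)O 7/7 satisfied · (2,5)O 7/7 satisfied · (2,6)O 4/4 satisfied
Row 3: (3,1)O 4/4 satisfied · (3,2)O 7/7 satisfied · (3,3)O 8/8 satisfied · (3,4)O 6/7 satisfied · (3,6)O 2/3 satisfied
Row 4: (4,2)O 5/5 satisfied · (4,3)O 5/5 satisfied · (4,4)O 3/4 satisfied · (4,5)X 1/4 satisfied
Row 5: (5,1)O 2/2 satisfied · (5,6)X 3/3 satisfied
Row 6: (6,2)O 2/2 satisfied · (6,3)O 1/1 satisfied · (6,5)X 2/2 satisfied · (6,6)X 2/2 satisfied
All meet the threshold, so the configuration is stable.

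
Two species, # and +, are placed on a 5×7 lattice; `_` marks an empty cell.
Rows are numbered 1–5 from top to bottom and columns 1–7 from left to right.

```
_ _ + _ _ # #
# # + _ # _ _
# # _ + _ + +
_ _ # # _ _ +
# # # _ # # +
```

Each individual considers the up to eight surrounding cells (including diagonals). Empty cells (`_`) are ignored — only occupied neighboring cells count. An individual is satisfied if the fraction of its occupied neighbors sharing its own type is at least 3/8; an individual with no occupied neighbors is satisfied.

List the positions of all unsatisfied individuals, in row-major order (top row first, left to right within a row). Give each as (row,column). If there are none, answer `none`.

Row 1: (1,3)+ 1/2 satisfied · (1,6)# 2/2 satisfied · (1,7)# 1/1 satisfied
Row 2: (2,1)# 3/3 satisfied · (2,2)# 3/5 satisfied · (2,3)+ 2/4 satisfied · (2,5)# 1/3 not
Row 3: (3,1)# 3/3 satisfied · (3,2)# 4/5 satisfied · (3,4)+ 1/4 not · (3,6)+ 2/3 satisfied · (3,7)+ 2/2 satisfied
Row 4: (4,3)# 4/5 satisfied · (4,4)# 3/4 satisfied · (4,7)+ 3/4 satisfied
Row 5: (5,1)# 1/1 satisfied · (5,2)# 3/3 satisfied · (5,3)# 3/3 satisfied · (5,5)# 2/2 satisfied · (5,6)# 1/3 not · (5,7)+ 1/2 satisfied

(2,5), (3,4), (5,6)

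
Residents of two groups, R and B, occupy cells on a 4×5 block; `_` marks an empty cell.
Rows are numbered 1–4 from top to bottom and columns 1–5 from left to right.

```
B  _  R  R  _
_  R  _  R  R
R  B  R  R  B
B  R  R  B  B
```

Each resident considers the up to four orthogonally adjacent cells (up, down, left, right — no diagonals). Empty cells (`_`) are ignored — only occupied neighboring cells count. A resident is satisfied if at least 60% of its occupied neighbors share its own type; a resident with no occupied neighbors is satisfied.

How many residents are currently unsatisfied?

9

Row 1: (1,1)B 0/0 ok · (1,3)R 1/1 ok · (1,4)R 2/2 ok
Row 2: (2,2)R 0/1 unhappy · (2,4)R 3/3 ok · (2,5)R 1/2 unhappy
Row 3: (3,1)R 0/2 unhappy · (3,2)B 0/4 unhappy · (3,3)R 2/3 ok · (3,4)R 2/4 unhappy · (3,5)B 1/3 unhappy
Row 4: (4,1)B 0/2 unhappy · (4,2)R 1/3 unhappy · (4,3)R 2/3 ok · (4,4)B 1/3 unhappy · (4,5)B 2/2 ok
Unsatisfied: (2,2), (2,5), (3,1), (3,2), (3,4), (3,5), (4,1), (4,2), (4,4) — 9 in total.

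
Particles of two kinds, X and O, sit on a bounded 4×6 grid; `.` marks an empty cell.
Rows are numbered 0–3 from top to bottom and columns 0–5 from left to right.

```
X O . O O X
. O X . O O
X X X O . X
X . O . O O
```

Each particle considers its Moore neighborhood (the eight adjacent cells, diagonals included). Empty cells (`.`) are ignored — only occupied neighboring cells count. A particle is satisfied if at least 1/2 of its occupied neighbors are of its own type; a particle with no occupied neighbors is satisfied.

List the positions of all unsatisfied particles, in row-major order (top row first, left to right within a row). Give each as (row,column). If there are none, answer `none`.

(0,0), (0,1), (0,5), (1,1), (1,2), (2,2), (2,5), (3,2)

(0,0)X 0/2 ✗
(0,1)O 1/3 ✗
(0,3)O 2/3 ✓
(0,4)O 3/4 ✓
(0,5)X 0/3 ✗
(1,1)O 1/6 ✗
(1,2)X 2/6 ✗
(1,4)O 4/6 ✓
(1,5)O 2/4 ✓
(2,0)X 2/3 ✓
(2,1)X 4/6 ✓
(2,2)X 2/5 ✗
(2,3)O 3/5 ✓
(2,5)X 0/4 ✗
(3,0)X 2/2 ✓
(3,2)O 1/3 ✗
(3,4)O 2/3 ✓
(3,5)O 1/2 ✓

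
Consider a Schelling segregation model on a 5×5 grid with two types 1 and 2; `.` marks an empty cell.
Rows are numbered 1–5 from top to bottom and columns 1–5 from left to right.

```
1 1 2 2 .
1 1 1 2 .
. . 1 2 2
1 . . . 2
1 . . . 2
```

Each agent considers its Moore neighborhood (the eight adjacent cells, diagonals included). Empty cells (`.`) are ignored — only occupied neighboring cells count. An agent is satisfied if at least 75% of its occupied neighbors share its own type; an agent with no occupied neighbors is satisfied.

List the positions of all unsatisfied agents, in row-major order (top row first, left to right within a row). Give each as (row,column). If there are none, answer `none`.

Row 1: (1,1)1 3/3 ✓ · (1,2)1 4/5 ✓ · (1,3)2 2/5 ✗ · (1,4)2 2/3 ✗
Row 2: (2,1)1 3/3 ✓ · (2,2)1 5/6 ✓ · (2,3)1 3/7 ✗ · (2,4)2 4/6 ✗
Row 3: (3,3)1 2/4 ✗ · (3,4)2 3/5 ✗ · (3,5)2 3/3 ✓
Row 4: (4,1)1 1/1 ✓ · (4,5)2 3/3 ✓
Row 5: (5,1)1 1/1 ✓ · (5,5)2 1/1 ✓

(1,3), (1,4), (2,3), (2,4), (3,3), (3,4)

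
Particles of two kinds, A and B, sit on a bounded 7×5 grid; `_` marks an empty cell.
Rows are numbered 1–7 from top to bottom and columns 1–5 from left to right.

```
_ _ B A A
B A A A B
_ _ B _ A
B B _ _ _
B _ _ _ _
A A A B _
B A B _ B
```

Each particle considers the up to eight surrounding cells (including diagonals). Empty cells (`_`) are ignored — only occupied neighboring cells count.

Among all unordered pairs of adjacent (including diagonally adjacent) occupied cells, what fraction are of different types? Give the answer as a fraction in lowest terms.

Scan each occupied cell's neighbors to the right and below (and the two forward diagonals) so each pair is counted once.
From row 1: 6 unlike of 10 pairs (running 6/10).
From row 2: 6 unlike of 9 pairs (running 12/19).
From row 3: 0 unlike of 1 pairs (running 12/20).
From row 4: 0 unlike of 3 pairs (running 12/23).
From row 5: 2 unlike of 2 pairs (running 14/25).
From row 6: 5 unlike of 12 pairs (running 19/37).
From row 7: 2 unlike of 2 pairs (running 21/39).
Total adjacent occupied pairs: 39; unlike-type pairs: 21.
21/39 reduces to 7/13.

7/13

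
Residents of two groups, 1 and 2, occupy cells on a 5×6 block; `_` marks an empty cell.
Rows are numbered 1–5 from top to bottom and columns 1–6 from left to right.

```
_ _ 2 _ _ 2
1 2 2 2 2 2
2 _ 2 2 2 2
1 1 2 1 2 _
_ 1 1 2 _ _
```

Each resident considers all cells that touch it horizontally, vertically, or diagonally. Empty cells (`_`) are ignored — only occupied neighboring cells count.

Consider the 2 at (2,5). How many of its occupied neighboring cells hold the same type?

Occupied neighbors of (2,5): (1,6)=2, (2,4)=2, (2,6)=2, (3,4)=2, (3,5)=2, (3,6)=2.
Same type (2): 6 of 6.

6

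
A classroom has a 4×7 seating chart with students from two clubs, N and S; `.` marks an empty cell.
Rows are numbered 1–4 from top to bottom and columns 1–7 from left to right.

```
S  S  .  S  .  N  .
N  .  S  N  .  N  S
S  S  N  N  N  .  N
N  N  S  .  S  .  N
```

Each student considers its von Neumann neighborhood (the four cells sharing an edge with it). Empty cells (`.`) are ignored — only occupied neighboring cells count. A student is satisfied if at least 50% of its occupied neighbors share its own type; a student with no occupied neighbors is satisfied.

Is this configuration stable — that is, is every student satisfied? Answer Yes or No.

No

(1,1)S 1/2 ✓
(1,2)S 1/1 ✓
(1,4)S 0/1 ✗
(1,6)N 1/1 ✓
(2,1)N 0/2 ✗
(2,3)S 0/2 ✗
(2,4)N 1/3 ✗
(2,6)N 1/2 ✓
(2,7)S 0/2 ✗
(3,1)S 1/3 ✗
(3,2)S 1/3 ✗
(3,3)N 1/4 ✗
(3,4)N 3/3 ✓
(3,5)N 1/2 ✓
(3,7)N 1/2 ✓
(4,1)N 1/2 ✓
(4,2)N 1/3 ✗
(4,3)S 0/2 ✗
(4,5)S 0/1 ✗
(4,7)N 1/1 ✓
For instance (1,4) has only 0/1 same-type neighbors, below 1/2.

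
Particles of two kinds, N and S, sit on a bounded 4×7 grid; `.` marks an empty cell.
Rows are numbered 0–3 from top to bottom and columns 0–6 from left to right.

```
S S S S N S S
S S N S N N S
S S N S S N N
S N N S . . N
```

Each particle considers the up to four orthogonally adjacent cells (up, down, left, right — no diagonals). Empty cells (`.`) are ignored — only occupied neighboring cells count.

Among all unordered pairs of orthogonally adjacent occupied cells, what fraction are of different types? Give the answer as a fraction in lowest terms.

2/5

Scan each occupied cell's neighbors to the right and below so each pair is counted once.
From row 0: 4 unlike of 13 pairs (running 4/13).
From row 1: 6 unlike of 13 pairs (running 10/26).
From row 2: 4 unlike of 11 pairs (running 14/37).
From row 3: 2 unlike of 3 pairs (running 16/40).
Total adjacent occupied pairs: 40; unlike-type pairs: 16.
16/40 reduces to 2/5.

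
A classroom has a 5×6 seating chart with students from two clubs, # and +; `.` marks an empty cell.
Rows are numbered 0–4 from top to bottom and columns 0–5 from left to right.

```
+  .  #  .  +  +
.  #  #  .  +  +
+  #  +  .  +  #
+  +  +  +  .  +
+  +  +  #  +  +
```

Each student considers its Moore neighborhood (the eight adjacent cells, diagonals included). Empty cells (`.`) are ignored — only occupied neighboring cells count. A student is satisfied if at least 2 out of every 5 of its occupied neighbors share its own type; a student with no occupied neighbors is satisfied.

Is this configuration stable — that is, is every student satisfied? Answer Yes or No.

Row 0: (0,0)+ 0/1 not · (0,2)# 2/2 satisfied · (0,4)+ 3/3 satisfied · (0,5)+ 3/3 satisfied
Row 1: (1,1)# 3/6 satisfied · (1,2)# 3/4 satisfied · (1,4)+ 4/5 satisfied · (1,5)+ 4/5 satisfied
Row 2: (2,0)+ 2/4 satisfied · (2,1)# 2/7 not · (2,2)+ 3/6 satisfied · (2,4)+ 4/5 satisfied · (2,5)# 0/4 not
Row 3: (3,0)+ 4/5 satisfied · (3,1)+ 7/8 satisfied · (3,2)+ 5/7 satisfied · (3,3)+ 5/6 satisfied · (3,5)+ 3/4 satisfied
Row 4: (4,0)+ 3/3 satisfied · (4,1)+ 5/5 satisfied · (4,2)+ 4/5 satisfied · (4,3)# 0/4 not · (4,4)+ 3/4 satisfied · (4,5)+ 2/2 satisfied
For instance (0,0) has only 0/1 same-type neighbors, below 2/5.

No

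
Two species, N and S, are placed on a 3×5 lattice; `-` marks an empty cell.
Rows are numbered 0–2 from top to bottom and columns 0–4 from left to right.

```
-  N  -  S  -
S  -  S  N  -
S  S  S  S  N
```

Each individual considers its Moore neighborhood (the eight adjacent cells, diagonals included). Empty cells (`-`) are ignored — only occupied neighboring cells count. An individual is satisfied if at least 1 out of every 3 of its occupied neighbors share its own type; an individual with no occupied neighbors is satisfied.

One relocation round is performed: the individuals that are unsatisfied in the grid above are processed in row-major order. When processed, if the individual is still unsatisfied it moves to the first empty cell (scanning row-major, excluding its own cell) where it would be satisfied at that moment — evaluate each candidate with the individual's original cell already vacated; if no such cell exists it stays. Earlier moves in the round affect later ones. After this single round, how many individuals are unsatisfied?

Initially unsatisfied (in order): (0,1), (1,3).
  (0,1) → (0,2).
  (1,3): now satisfied by earlier moves; stays.
Resulting grid:
- - N S -
S - S N -
S S S S N
All satisfied now.

0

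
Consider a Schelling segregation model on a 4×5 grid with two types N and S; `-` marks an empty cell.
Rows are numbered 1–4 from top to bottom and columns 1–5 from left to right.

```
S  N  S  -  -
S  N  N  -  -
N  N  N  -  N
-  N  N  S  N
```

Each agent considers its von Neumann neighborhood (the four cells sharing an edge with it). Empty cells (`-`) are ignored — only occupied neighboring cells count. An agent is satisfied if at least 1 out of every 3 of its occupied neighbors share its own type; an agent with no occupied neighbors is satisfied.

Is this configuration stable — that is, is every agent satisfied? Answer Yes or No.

No

Row 1: (1,1)S 1/2 satisfied · (1,2)N 1/3 satisfied · (1,3)S 0/2 not
Row 2: (2,1)S 1/3 satisfied · (2,2)N 3/4 satisfied · (2,3)N 2/3 satisfied
Row 3: (3,1)N 1/2 satisfied · (3,2)N 4/4 satisfied · (3,3)N 3/3 satisfied · (3,5)N 1/1 satisfied
Row 4: (4,2)N 2/2 satisfied · (4,3)N 2/3 satisfied · (4,4)S 0/2 not · (4,5)N 1/2 satisfied
For instance (1,3) has only 0/2 same-type neighbors, below 1/3.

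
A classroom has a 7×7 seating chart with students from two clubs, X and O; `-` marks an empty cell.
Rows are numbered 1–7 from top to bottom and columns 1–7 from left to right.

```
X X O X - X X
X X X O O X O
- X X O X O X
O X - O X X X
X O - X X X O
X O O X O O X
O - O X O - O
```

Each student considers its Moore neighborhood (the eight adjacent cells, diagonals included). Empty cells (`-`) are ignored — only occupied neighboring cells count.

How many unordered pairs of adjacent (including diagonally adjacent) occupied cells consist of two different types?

Scan each occupied cell's neighbors to the right and below (and the two forward diagonals) so each pair is counted once.
Row 1: X(1,1)–X(1,2)= X(1,1)–X(2,1)= X(1,1)–X(2,2)= X(1,2)–O(1,3)≠ X(1,2)–X(2,2)= X(1,2)–X(2,3)= X(1,2)–X(2,1)= O(1,3)–X(1,4)≠ O(1,3)–X(2,3)≠ O(1,3)–O(2,4)= O(1,3)–X(2,2)≠ X(1,4)–O(2,4)≠ X(1,4)–O(2,5)≠ X(1,4)–X(2,3)= X(1,6)–X(1,7)= X(1,6)–X(2,6)= X(1,6)–O(2,7)≠ X(1,6)–O(2,5)≠ X(1,7)–O(2,7)≠ X(1,7)–X(2,6)=  → 9/20 unlike.
Row 2: X(2,1)–X(2,2)= X(2,1)–X(3,2)= X(2,2)–X(2,3)= X(2,2)–X(3,2)= X(2,2)–X(3,3)= X(2,3)–O(2,4)≠ X(2,3)–X(3,3)= X(2,3)–O(3,4)≠ X(2,3)–X(3,2)= O(2,4)–O(2,5)= O(2,4)–O(3,4)= O(2,4)–X(3,5)≠ O(2,4)–X(3,3)≠ O(2,5)–X(2,6)≠ O(2,5)–X(3,5)≠ O(2,5)–O(3,6)= O(2,5)–O(3,4)= X(2,6)–O(2,7)≠ X(2,6)–O(3,6)≠ X(2,6)–X(3,7)= X(2,6)–X(3,5)= O(2,7)–X(3,7)≠ O(2,7)–O(3,6)=  → 9/23 unlike.
Row 3: X(3,2)–X(3,3)= X(3,2)–X(4,2)= X(3,2)–O(4,1)≠ X(3,3)–O(3,4)≠ X(3,3)–O(4,4)≠ X(3,3)–X(4,2)= O(3,4)–X(3,5)≠ O(3,4)–O(4,4)= O(3,4)–X(4,5)≠ X(3,5)–O(3,6)≠ X(3,5)–X(4,5)= X(3,5)–X(4,6)= X(3,5)–O(4,4)≠ O(3,6)–X(3,7)≠ O(3,6)–X(4,6)≠ O(3,6)–X(4,7)≠ O(3,6)–X(4,5)≠ X(3,7)–X(4,7)= X(3,7)–X(4,6)=  → 11/19 unlike.
Row 4: O(4,1)–X(4,2)≠ O(4,1)–X(5,1)≠ O(4,1)–O(5,2)= X(4,2)–O(5,2)≠ X(4,2)–X(5,1)= O(4,4)–X(4,5)≠ O(4,4)–X(5,4)≠ O(4,4)–X(5,5)≠ X(4,5)–X(4,6)= X(4,5)–X(5,5)= X(4,5)–X(5,6)= X(4,5)–X(5,4)= X(4,6)–X(4,7)= X(4,6)–X(5,6)= X(4,6)–O(5,7)≠ X(4,6)–X(5,5)= X(4,7)–O(5,7)≠ X(4,7)–X(5,6)=  → 8/18 unlike.
Row 5: X(5,1)–O(5,2)≠ X(5,1)–X(6,1)= X(5,1)–O(6,2)≠ O(5,2)–O(6,2)= O(5,2)–O(6,3)= O(5,2)–X(6,1)≠ X(5,4)–X(5,5)= X(5,4)–X(6,4)= X(5,4)–O(6,5)≠ X(5,4)–O(6,3)≠ X(5,5)–X(5,6)= X(5,5)–O(6,5)≠ X(5,5)–O(6,6)≠ X(5,5)–X(6,4)= X(5,6)–O(5,7)≠ X(5,6)–O(6,6)≠ X(5,6)–X(6,7)= X(5,6)–O(6,5)≠ O(5,7)–X(6,7)≠ O(5,7)–O(6,6)=  → 11/20 unlike.
Row 6: X(6,1)–O(6,2)≠ X(6,1)–O(7,1)≠ O(6,2)–O(6,3)= O(6,2)–O(7,3)= O(6,2)–O(7,1)= O(6,3)–X(6,4)≠ O(6,3)–O(7,3)= O(6,3)–X(7,4)≠ X(6,4)–O(6,5)≠ X(6,4)–X(7,4)= X(6,4)–O(7,5)≠ X(6,4)–O(7,3)≠ O(6,5)–O(6,6)= O(6,5)–O(7,5)= O(6,5)–X(7,4)≠ O(6,6)–X(6,7)≠ O(6,6)–O(7,7)= O(6,6)–O(7,5)= X(6,7)–O(7,7)≠  → 10/19 unlike.
Row 7: O(7,3)–X(7,4)≠ X(7,4)–O(7,5)≠  → 2/2 unlike.
Total adjacent occupied pairs: 121; unlike-type pairs: 60.

60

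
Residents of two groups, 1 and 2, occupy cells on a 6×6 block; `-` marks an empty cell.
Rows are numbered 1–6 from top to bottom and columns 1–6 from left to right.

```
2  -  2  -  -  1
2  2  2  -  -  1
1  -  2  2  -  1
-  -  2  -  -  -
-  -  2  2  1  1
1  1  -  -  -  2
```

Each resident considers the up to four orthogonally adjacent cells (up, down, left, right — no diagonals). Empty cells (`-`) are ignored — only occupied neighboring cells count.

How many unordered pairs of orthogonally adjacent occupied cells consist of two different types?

Scan each occupied cell's neighbors to the right and below so each pair is counted once.
Row 1: 2(1,1)–2(2,1)= 2(1,3)–2(2,3)= 1(1,6)–1(2,6)=  → 0/3 unlike.
Row 2: 2(2,1)–2(2,2)= 2(2,1)–1(3,1)≠ 2(2,2)–2(2,3)= 2(2,3)–2(3,3)= 1(2,6)–1(3,6)=  → 1/5 unlike.
Row 3: 2(3,3)–2(3,4)= 2(3,3)–2(4,3)=  → 0/2 unlike.
Row 4: 2(4,3)–2(5,3)=  → 0/1 unlike.
Row 5: 2(5,3)–2(5,4)= 2(5,4)–1(5,5)≠ 1(5,5)–1(5,6)= 1(5,6)–2(6,6)≠  → 2/4 unlike.
Row 6: 1(6,1)–1(6,2)=  → 0/1 unlike.
Total adjacent occupied pairs: 16; unlike-type pairs: 3.

3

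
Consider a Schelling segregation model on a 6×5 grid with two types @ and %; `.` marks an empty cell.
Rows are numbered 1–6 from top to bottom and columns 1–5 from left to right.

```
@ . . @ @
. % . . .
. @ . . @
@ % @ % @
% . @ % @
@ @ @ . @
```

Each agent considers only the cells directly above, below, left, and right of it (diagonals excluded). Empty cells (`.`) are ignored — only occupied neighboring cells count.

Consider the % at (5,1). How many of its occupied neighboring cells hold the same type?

Occupied neighbors of (5,1): (4,1)=@, (6,1)=@.
Same type (%): 0 of 2.

0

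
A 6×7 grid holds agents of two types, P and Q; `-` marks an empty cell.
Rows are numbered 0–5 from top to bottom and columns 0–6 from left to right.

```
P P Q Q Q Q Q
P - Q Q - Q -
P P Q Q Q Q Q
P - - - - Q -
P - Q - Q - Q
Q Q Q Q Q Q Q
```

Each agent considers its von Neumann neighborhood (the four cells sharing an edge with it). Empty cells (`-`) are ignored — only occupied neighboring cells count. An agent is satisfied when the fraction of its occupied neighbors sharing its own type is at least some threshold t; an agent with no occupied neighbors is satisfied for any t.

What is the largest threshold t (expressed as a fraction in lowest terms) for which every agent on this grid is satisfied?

1/2

Row 0: (0,0)P 2/2 · (0,1)P 1/2 · (0,2)Q 2/3 · (0,3)Q 3/3 · (0,4)Q 2/2 · (0,5)Q 3/3 · (0,6)Q 1/1
Row 1: (1,0)P 2/2 · (1,2)Q 3/3 · (1,3)Q 3/3 · (1,5)Q 2/2
Row 2: (2,0)P 3/3 · (2,1)P 1/2 · (2,2)Q 2/3 · (2,3)Q 3/3 · (2,4)Q 2/2 · (2,5)Q 4/4 · (2,6)Q 1/1
Row 3: (3,0)P 2/2 · (3,5)Q 1/1
Row 4: (4,0)P 1/2 · (4,2)Q 1/1 · (4,4)Q 1/1 · (4,6)Q 1/1
Row 5: (5,0)Q 1/2 · (5,1)Q 2/2 · (5,2)Q 3/3 · (5,3)Q 2/2 · (5,4)Q 3/3 · (5,5)Q 2/2 · (5,6)Q 2/2
The smallest same-type fraction is 1/2 at (0,1), which reduces to 1/2. Any threshold above that leaves this agent unsatisfied.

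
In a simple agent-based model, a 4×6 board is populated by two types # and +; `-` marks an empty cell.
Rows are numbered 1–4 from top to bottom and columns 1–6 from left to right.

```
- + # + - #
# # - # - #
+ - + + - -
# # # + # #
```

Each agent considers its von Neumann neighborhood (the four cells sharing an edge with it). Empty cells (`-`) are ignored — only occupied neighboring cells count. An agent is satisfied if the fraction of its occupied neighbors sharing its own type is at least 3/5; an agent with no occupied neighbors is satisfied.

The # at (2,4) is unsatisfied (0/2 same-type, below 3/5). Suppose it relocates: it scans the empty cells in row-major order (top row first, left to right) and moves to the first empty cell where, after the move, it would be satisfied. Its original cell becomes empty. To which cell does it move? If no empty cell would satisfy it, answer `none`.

(2,3)

Vacating (2,4). Empty cells in order:
  (1,1): 1/2 same-type → still unsatisfied.
  (1,5): 1/2 same-type → still unsatisfied.
  (2,3): 2/3 same-type → satisfied — stop here.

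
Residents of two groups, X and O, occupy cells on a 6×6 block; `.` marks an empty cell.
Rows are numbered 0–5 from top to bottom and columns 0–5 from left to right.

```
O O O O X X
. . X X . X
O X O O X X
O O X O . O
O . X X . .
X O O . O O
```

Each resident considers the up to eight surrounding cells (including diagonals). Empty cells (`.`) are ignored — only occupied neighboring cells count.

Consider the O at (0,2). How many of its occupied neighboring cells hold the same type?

2

Occupied neighbors of (0,2): (0,1)=O, (0,3)=O, (1,2)=X, (1,3)=X.
Same type (O): 2 of 4.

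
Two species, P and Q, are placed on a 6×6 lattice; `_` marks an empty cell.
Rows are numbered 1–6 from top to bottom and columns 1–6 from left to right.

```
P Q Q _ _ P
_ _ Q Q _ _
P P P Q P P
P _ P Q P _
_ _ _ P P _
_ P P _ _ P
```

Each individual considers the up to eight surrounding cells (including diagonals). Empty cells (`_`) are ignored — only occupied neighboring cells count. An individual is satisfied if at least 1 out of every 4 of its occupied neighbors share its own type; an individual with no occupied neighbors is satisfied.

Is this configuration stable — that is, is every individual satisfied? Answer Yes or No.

No

Row 1: (1,1)P 0/1 unhappy · (1,2)Q 2/3 ok · (1,3)Q 3/3 ok · (1,6)P 0/0 ok
Row 2: (2,3)Q 4/6 ok · (2,4)Q 3/5 ok
Row 3: (3,1)P 2/2 ok · (3,2)P 4/5 ok · (3,3)P 2/6 ok · (3,4)Q 3/7 ok · (3,5)P 2/5 ok · (3,6)P 2/2 ok
Row 4: (4,1)P 2/2 ok · (4,3)P 3/5 ok · (4,4)Q 1/7 unhappy · (4,5)P 4/6 ok
Row 5: (5,4)P 4/5 ok · (5,5)P 3/4 ok
Row 6: (6,2)P 1/1 ok · (6,3)P 2/2 ok · (6,6)P 1/1 ok
For instance (1,1) has only 0/1 same-type neighbors, below 1/4.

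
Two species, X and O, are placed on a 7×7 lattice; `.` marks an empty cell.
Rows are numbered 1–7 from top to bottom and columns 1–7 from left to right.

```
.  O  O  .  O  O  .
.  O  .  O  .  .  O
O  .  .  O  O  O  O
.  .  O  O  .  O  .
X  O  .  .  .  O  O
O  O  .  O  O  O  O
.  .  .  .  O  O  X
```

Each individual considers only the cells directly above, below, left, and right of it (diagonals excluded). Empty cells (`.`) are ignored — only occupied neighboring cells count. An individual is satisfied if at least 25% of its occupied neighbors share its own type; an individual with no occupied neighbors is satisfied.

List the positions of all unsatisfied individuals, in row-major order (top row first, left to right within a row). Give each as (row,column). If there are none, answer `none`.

(1,2)O 2/2 ✓
(1,3)O 1/1 ✓
(1,5)O 1/1 ✓
(1,6)O 1/1 ✓
(2,2)O 1/1 ✓
(2,4)O 1/1 ✓
(2,7)O 1/1 ✓
(3,1)O 0/0 ✓
(3,4)O 3/3 ✓
(3,5)O 2/2 ✓
(3,6)O 3/3 ✓
(3,7)O 2/2 ✓
(4,3)O 1/1 ✓
(4,4)O 2/2 ✓
(4,6)O 2/2 ✓
(5,1)X 0/2 ✗
(5,2)O 1/2 ✓
(5,6)O 3/3 ✓
(5,7)O 2/2 ✓
(6,1)O 1/2 ✓
(6,2)O 2/2 ✓
(6,4)O 1/1 ✓
(6,5)O 3/3 ✓
(6,6)O 4/4 ✓
(6,7)O 2/3 ✓
(7,5)O 2/2 ✓
(7,6)O 2/3 ✓
(7,7)X 0/2 ✗

(5,1), (7,7)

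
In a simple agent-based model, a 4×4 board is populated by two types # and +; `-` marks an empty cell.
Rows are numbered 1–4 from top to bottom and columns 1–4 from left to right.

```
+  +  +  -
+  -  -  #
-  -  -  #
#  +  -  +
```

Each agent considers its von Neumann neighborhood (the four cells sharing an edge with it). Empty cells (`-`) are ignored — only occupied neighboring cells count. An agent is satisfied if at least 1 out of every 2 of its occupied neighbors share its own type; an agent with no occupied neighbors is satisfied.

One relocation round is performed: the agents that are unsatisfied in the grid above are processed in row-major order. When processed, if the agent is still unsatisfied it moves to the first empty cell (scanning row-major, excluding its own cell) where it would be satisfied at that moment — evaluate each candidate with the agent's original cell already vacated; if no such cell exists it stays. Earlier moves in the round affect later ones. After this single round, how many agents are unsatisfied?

Initially unsatisfied (in order): (4,1), (4,2), (4,4).
  (4,1) → (1,4).
  (4,2): now satisfied by earlier moves; stays.
  (4,4) → (2,2).
Resulting grid:
+ + + #
+ + - #
- - - #
- + - -
All satisfied now.

0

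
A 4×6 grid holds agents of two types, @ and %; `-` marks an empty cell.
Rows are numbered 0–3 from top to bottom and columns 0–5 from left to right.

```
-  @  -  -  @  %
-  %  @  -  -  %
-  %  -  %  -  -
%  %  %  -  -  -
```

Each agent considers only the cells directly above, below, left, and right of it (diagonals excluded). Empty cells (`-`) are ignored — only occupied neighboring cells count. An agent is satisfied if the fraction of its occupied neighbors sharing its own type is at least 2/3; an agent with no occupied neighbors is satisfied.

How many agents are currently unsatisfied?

Row 0: (0,1)@ 0/1 not · (0,4)@ 0/1 not · (0,5)% 1/2 not
Row 1: (1,1)% 1/3 not · (1,2)@ 0/1 not · (1,5)% 1/1 satisfied
Row 2: (2,1)% 2/2 satisfied · (2,3)% 0/0 satisfied
Row 3: (3,0)% 1/1 satisfied · (3,1)% 3/3 satisfied · (3,2)% 1/1 satisfied
Unsatisfied: (0,1), (0,4), (0,5), (1,1), (1,2) — 5 in total.

5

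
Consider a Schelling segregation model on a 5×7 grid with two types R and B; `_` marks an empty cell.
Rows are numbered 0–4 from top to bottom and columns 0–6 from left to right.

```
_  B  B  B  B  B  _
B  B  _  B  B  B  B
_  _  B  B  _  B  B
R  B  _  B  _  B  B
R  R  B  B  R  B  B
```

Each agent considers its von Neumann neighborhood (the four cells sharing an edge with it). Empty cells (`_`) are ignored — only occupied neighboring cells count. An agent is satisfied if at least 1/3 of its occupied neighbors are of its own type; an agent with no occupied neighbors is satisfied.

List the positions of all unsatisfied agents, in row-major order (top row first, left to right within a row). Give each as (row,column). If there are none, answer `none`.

(3,1), (4,4)

(0,1)B 2/2 ok
(0,2)B 2/2 ok
(0,3)B 3/3 ok
(0,4)B 3/3 ok
(0,5)B 2/2 ok
(1,0)B 1/1 ok
(1,1)B 2/2 ok
(1,3)B 3/3 ok
(1,4)B 3/3 ok
(1,5)B 4/4 ok
(1,6)B 2/2 ok
(2,2)B 1/1 ok
(2,3)B 3/3 ok
(2,5)B 3/3 ok
(2,6)B 3/3 ok
(3,0)R 1/2 ok
(3,1)B 0/2 unhappy
(3,3)B 2/2 ok
(3,5)B 3/3 ok
(3,6)B 3/3 ok
(4,0)R 2/2 ok
(4,1)R 1/3 ok
(4,2)B 1/2 ok
(4,3)B 2/3 ok
(4,4)R 0/2 unhappy
(4,5)B 2/3 ok
(4,6)B 2/2 ok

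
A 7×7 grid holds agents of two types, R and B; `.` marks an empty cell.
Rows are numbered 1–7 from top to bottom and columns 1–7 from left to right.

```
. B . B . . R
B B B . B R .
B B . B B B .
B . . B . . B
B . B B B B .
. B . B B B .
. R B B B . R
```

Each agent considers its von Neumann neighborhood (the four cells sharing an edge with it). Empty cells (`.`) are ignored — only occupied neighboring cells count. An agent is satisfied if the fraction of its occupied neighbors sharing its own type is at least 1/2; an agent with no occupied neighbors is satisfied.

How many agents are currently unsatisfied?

Row 1: (1,2)B 1/1 ok · (1,4)B 0/0 ok · (1,7)R 0/0 ok
Row 2: (2,1)B 2/2 ok · (2,2)B 4/4 ok · (2,3)B 1/1 ok · (2,5)B 1/2 ok · (2,6)R 0/2 unhappy
Row 3: (3,1)B 3/3 ok · (3,2)B 2/2 ok · (3,4)B 2/2 ok · (3,5)B 3/3 ok · (3,6)B 1/2 ok
Row 4: (4,1)B 2/2 ok · (4,4)B 2/2 ok · (4,7)B 0/0 ok
Row 5: (5,1)B 1/1 ok · (5,3)B 1/1 ok · (5,4)B 4/4 ok · (5,5)B 3/3 ok · (5,6)B 2/2 ok
Row 6: (6,2)B 0/1 unhappy · (6,4)B 3/3 ok · (6,5)B 4/4 ok · (6,6)B 2/2 ok
Row 7: (7,2)R 0/2 unhappy · (7,3)B 1/2 ok · (7,4)B 3/3 ok · (7,5)B 2/2 ok · (7,7)R 0/0 ok
Unsatisfied: (2,6), (6,2), (7,2) — 3 in total.

3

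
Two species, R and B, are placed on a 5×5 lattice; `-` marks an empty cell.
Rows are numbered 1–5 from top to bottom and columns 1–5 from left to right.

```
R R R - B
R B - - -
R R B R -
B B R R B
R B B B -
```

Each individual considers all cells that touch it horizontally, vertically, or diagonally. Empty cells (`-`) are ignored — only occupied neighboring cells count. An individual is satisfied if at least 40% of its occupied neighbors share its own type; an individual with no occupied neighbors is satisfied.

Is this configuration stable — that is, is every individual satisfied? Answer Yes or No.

(1,1)R 2/3 ✓
(1,2)R 3/4 ✓
(1,3)R 1/2 ✓
(1,5)B 0/0 ✓
(2,1)R 4/5 ✓
(2,2)B 1/7 ✗
(3,1)R 2/5 ✓
(3,2)R 3/7 ✓
(3,3)B 2/6 ✗
(3,4)R 2/4 ✓
(4,1)B 2/5 ✓
(4,2)B 4/8 ✓
(4,3)R 3/8 ✗
(4,4)R 2/6 ✗
(4,5)B 1/3 ✗
(5,1)R 0/3 ✗
(5,2)B 3/5 ✓
(5,3)B 3/5 ✓
(5,4)B 2/4 ✓
For instance (2,2) has only 1/7 same-type neighbors, below 2/5.

No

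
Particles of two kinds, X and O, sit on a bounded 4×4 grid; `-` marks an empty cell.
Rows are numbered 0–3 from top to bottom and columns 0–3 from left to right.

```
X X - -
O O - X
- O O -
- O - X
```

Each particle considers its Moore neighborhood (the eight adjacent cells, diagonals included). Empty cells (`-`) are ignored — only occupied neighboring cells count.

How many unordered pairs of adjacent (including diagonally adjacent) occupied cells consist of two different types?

6

Scan each occupied cell's neighbors to the right and below (and the two forward diagonals) so each pair is counted once.
Row 0: X(0,0)–X(0,1)= X(0,0)–O(1,0)≠ X(0,0)–O(1,1)≠ X(0,1)–O(1,1)≠ X(0,1)–O(1,0)≠  → 4/5 unlike.
Row 1: O(1,0)–O(1,1)= O(1,0)–O(2,1)= O(1,1)–O(2,1)= O(1,1)–O(2,2)= X(1,3)–O(2,2)≠  → 1/5 unlike.
Row 2: O(2,1)–O(2,2)= O(2,1)–O(3,1)= O(2,2)–X(3,3)≠ O(2,2)–O(3,1)=  → 1/4 unlike.
Total adjacent occupied pairs: 14; unlike-type pairs: 6.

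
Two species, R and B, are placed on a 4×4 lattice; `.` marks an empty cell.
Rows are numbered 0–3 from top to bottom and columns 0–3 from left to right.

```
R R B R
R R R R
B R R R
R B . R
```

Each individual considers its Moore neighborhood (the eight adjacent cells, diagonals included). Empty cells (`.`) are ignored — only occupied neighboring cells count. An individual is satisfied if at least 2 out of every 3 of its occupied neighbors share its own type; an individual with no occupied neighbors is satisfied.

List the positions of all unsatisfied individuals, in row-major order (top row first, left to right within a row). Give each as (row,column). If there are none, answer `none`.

(0,0)R 3/3 satisfied
(0,1)R 4/5 satisfied
(0,2)B 0/5 not
(0,3)R 2/3 satisfied
(1,0)R 4/5 satisfied
(1,1)R 6/8 satisfied
(1,2)R 7/8 satisfied
(1,3)R 4/5 satisfied
(2,0)B 1/5 not
(2,1)R 5/7 satisfied
(2,2)R 6/7 satisfied
(2,3)R 4/4 satisfied
(3,0)R 1/3 not
(3,1)B 1/4 not
(3,3)R 2/2 satisfied

(0,2), (2,0), (3,0), (3,1)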